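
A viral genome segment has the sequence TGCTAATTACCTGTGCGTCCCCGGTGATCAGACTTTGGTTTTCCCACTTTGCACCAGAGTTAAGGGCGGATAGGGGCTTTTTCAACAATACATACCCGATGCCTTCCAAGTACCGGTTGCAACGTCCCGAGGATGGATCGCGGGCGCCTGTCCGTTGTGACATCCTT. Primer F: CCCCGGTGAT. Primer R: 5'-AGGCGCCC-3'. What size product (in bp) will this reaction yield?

131 bp

The forward primer matches the template at positions 19–28.
Reverse complement of the reverse primer: GGGCGCCT. This occurs on the top strand at positions 142–149.
Product length = (reverse-primer end) − (forward-primer start) + 1 = 149 − 19 + 1 = 131 bp.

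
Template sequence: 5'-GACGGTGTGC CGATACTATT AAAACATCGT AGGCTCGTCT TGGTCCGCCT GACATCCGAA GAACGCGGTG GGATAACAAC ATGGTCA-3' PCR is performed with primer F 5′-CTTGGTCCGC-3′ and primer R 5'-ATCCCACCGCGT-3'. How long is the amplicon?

Scanning the template, CTTGGTCCGC occurs at positions 39–48; this primer anneals to the bottom strand there with its 3' end pointing downstream.
Taking the reverse complement of ATCCCACCGCGT gives ACGCGGTGGGAT, found at positions 63–74 on the template; the primer anneals here to the top strand with its 3' end pointing upstream.
Product length = (reverse-primer end) − (forward-primer start) + 1 = 74 − 39 + 1 = 36 bp.

36 bp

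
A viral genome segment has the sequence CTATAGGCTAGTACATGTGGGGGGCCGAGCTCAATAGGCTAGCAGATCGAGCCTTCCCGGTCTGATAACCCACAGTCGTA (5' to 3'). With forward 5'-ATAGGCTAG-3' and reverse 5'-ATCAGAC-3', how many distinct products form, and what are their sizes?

Two products: 64 bp, 33 bp

The forward primer ATAGGCTAG matches the top strand at positions 3–11, 34–42.
The reverse primer's reverse complement is GTCTGAT, matching at positions 60–66.
Each forward site pairs with the reverse site to give a product ending at position 66: sizes 64, 33 bp.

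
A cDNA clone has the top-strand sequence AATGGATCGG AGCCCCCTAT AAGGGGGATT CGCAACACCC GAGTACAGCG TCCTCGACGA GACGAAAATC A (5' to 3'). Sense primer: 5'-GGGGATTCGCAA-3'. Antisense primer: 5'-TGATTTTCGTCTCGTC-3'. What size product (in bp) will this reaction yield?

Scanning the template, GGGGATTCGCAA occurs at positions 24–35; this primer anneals to the bottom strand there with its 3' end pointing downstream.
Taking the reverse complement of TGATTTTCGTCTCGTC gives GACGAGACGAAAATCA, found at positions 56–71 on the template; the primer anneals here to the top strand with its 3' end pointing upstream.
The product runs from position 24 to position 71, so its length is 71 − 24 + 1 = 48 bp.

48 bp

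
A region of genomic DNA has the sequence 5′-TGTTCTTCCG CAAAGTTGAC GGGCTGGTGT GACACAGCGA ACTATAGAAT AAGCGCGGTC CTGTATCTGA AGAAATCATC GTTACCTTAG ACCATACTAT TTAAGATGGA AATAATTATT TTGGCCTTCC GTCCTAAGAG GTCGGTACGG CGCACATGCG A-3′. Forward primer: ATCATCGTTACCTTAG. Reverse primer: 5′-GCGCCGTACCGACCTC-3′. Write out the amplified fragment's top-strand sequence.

Forward primer ATCATCGTTACCTTAG is found on the top strand at positions 75–90.
Reverse complement of the reverse primer: GAGGTCGGTACGGCGC. This occurs on the top strand at positions 138–153.
The product is the template from position 75 through 153 (79 bp).

5'-ATCATCGTTACCTTAGACCATACTATTTAAGATGGAAATAATTATTTTGGCCTTCCGTCCTAAGAGGTCGGTACGGCGC-3'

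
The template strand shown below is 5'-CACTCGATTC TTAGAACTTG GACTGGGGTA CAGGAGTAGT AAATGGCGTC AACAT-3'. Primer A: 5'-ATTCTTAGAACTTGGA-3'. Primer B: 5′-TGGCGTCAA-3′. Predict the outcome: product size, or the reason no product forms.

Primer A (ATTCTTAGAACTTGGA) matches the top strand at positions 7–22 (3' end points downstream).
Primer B (TGGCGTCAA) also matches the top strand directly, at positions 44–52 — its reverse complement TTGACGCCA is not present.
Both primers anneal to the bottom strand with 3' ends pointing the same way, so neither can prime synthesis back toward the other.

No product — both primers anneal to the same strand and extend in the same direction.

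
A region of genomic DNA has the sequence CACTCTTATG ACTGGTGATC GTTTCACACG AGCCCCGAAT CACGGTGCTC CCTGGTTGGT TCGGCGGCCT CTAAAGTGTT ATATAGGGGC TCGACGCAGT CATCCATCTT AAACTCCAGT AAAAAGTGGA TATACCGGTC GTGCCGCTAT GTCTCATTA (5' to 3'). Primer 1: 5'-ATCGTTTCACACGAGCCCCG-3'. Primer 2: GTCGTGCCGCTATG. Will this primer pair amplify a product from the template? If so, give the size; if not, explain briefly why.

Primer 1 (ATCGTTTCACACGAGCCCCG) matches the top strand at positions 18–37 (3' end points downstream).
Primer 2 (GTCGTGCCGCTATG) also matches the top strand directly, at positions 138–151 — its reverse complement CATAGCGGCACGAC is not present.
Both primers anneal to the bottom strand with 3' ends pointing the same way, so neither can prime synthesis back toward the other.

No product — both primers anneal to the same strand and extend in the same direction.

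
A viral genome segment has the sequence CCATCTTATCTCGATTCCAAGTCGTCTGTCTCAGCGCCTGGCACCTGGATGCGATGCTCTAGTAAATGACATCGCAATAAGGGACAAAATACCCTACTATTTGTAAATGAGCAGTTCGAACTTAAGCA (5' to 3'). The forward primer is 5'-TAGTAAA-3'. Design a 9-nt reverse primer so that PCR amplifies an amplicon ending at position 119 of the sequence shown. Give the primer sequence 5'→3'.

The forward primer binds at positions 60–66; the product's 3' end on the top strand is position 119.
The reverse primer anneals to the top strand over positions 111–119, i.e. to GCAGTTCGA.
Its sequence written 5'→3' is the reverse complement: TCGAACTGC.

5'-TCGAACTGC-3'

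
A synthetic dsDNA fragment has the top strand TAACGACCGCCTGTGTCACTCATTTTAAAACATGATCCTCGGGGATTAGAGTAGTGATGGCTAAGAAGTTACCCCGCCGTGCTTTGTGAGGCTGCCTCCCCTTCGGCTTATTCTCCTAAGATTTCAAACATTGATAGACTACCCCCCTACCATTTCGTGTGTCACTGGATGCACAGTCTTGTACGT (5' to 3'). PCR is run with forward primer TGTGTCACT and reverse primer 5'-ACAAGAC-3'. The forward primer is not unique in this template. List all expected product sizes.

The forward primer TGTGTCACT matches the top strand at positions 12–20, 158–166.
The reverse primer's reverse complement is GTCTTGT, matching at positions 176–182.
Each forward site pairs with the reverse site to give a product ending at position 182: sizes 171, 25 bp.

171 bp, 25 bp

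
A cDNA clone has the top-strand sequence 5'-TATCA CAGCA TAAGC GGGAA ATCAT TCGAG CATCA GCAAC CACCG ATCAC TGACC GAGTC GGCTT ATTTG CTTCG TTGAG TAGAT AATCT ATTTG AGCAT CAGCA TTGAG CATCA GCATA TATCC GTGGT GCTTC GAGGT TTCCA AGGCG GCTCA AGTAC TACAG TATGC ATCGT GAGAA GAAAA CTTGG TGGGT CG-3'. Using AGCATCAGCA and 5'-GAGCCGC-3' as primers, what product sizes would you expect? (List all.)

126 bp, 59 bp, 46 bp

The forward primer AGCATCAGCA matches the top strand at positions 29–38, 96–105, 109–118.
The reverse primer's reverse complement is GCGGCTC, matching at positions 148–154.
Each forward site pairs with the reverse site to give a product ending at position 154: sizes 126, 59, 46 bp.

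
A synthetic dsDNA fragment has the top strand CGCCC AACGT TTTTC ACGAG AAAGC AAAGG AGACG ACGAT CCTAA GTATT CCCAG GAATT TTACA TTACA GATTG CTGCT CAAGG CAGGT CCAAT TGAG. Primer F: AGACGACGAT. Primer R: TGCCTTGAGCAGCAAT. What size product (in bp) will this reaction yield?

57 bp

Scanning the template, AGACGACGAT occurs at positions 31–40; this primer anneals to the bottom strand there with its 3' end pointing downstream.
Taking the reverse complement of TGCCTTGAGCAGCAAT gives ATTGCTGCTCAAGGCA, found at positions 72–87 on the template; the primer anneals here to the top strand with its 3' end pointing upstream.
The product runs from position 31 to position 87, so its length is 87 − 31 + 1 = 57 bp.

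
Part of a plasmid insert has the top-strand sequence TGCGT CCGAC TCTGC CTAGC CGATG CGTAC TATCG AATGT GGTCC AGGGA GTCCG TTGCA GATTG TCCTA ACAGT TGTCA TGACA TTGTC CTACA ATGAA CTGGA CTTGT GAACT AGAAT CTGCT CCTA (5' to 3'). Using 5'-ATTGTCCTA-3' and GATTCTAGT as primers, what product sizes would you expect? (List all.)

The forward primer ATTGTCCTA matches the top strand at positions 62–70, 85–93.
The reverse primer's reverse complement is ACTAGAATC, matching at positions 113–121.
Each forward site pairs with the reverse site to give a product ending at position 121: sizes 60, 37 bp.

60 bp, 37 bp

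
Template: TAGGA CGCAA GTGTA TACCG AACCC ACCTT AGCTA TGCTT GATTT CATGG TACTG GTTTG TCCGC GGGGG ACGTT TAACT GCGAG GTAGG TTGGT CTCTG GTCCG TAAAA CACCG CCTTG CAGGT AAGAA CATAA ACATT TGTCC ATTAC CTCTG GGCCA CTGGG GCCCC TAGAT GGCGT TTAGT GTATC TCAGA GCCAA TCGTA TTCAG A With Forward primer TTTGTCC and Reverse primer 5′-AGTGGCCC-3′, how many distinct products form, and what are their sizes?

Two products: 106 bp, 24 bp

The forward primer TTTGTCC matches the top strand at positions 57–63, 139–145.
The reverse primer's reverse complement is GGGCCACT, matching at positions 155–162.
Each forward site pairs with the reverse site to give a product ending at position 162: sizes 106, 24 bp.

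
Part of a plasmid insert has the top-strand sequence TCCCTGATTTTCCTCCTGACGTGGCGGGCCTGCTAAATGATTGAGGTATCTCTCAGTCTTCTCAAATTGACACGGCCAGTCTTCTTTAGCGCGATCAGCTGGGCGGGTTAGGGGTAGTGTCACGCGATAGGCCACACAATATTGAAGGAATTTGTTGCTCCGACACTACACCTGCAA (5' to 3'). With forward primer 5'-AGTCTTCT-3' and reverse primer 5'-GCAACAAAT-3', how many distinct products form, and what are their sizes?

Two products: 104 bp, 81 bp

The forward primer AGTCTTCT matches the top strand at positions 55–62, 78–85.
The reverse primer's reverse complement is ATTTGTTGC, matching at positions 150–158.
Each forward site pairs with the reverse site to give a product ending at position 158: sizes 104, 81 bp.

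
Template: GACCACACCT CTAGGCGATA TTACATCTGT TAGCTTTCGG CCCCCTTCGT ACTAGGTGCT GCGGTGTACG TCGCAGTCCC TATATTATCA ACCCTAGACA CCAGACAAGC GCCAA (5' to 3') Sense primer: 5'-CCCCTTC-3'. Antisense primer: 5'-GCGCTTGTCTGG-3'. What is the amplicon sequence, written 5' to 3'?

5'-CCCCTTCGTACTAGGTGCTGCGGTGTACGTCGCAGTCCCTATATTATCAACCCTAGACACCAGACAAGCGC-3'

The forward primer matches the template at positions 42–48.
Taking the reverse complement of GCGCTTGTCTGG gives CCAGACAAGCGC, found at positions 101–112 on the template; the primer anneals here to the top strand with its 3' end pointing upstream.
The product is the template from position 42 through 112 (71 bp).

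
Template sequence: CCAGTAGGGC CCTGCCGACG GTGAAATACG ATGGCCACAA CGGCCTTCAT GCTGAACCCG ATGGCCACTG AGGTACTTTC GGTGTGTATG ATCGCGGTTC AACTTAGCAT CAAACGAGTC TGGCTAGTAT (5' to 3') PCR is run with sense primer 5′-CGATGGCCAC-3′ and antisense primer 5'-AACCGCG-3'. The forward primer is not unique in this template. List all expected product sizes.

71 bp, 41 bp

The forward primer CGATGGCCAC matches the top strand at positions 29–38, 59–68.
The reverse primer's reverse complement is CGCGGTT, matching at positions 93–99.
Each forward site pairs with the reverse site to give a product ending at position 99: sizes 71, 41 bp.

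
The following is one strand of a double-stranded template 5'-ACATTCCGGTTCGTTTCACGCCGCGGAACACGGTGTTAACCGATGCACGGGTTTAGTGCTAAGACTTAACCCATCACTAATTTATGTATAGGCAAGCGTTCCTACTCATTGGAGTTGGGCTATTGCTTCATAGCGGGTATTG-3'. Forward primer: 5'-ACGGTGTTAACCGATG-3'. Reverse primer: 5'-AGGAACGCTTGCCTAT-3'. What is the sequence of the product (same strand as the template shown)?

Scanning the template, ACGGTGTTAACCGATG occurs at positions 30–45; this primer anneals to the bottom strand there with its 3' end pointing downstream.
The reverse primer's reverse complement is ATAGGCAAGCGTTCCT, which matches the template at positions 88–103.
The product is the template from position 30 through 103 (74 bp).

5'-ACGGTGTTAACCGATGCACGGGTTTAGTGCTAAGACTTAACCCATCACTAATTTATGTATAGGCAAGCGTTCCT-3'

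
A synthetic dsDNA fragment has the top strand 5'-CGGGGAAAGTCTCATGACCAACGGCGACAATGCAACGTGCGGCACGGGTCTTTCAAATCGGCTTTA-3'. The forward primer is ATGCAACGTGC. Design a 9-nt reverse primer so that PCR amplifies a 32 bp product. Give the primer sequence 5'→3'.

The forward primer binds at positions 30–40, so a 32 bp product ends at position 30 + 32 − 1 = 61.
The reverse primer anneals to the top strand over positions 53–61, i.e. to TCAAATCGG.
Its sequence written 5'→3' is the reverse complement: CCGATTTGA.

5'-CCGATTTGA-3'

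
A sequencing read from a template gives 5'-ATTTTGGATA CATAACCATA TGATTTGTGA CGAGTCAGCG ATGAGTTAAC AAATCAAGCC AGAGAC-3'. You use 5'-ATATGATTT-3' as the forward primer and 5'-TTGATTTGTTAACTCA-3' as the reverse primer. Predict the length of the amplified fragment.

40 bp

Forward primer ATATGATTT is found on the top strand at positions 18–26.
Taking the reverse complement of TTGATTTGTTAACTCA gives TGAGTTAACAAATCAA, found at positions 42–57 on the template; the primer anneals here to the top strand with its 3' end pointing upstream.
The product runs from position 18 to position 57, so its length is 57 − 18 + 1 = 40 bp.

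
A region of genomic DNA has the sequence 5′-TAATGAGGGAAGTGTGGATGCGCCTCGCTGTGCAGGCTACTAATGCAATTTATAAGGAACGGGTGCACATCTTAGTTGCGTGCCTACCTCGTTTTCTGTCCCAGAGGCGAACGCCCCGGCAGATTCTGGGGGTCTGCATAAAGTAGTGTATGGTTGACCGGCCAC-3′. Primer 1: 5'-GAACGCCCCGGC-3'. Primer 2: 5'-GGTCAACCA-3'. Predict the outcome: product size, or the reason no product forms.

Primer 1 (GAACGCCCCGGC) matches the top strand at positions 109–120; it acts as a forward primer.
Primer 2's reverse complement is TGGTTGACC, matching the top strand at positions 151–159; it acts as a reverse primer.
The 3' ends face each other across positions 109–159, giving a 51 bp product.

Yes — a 51 bp product.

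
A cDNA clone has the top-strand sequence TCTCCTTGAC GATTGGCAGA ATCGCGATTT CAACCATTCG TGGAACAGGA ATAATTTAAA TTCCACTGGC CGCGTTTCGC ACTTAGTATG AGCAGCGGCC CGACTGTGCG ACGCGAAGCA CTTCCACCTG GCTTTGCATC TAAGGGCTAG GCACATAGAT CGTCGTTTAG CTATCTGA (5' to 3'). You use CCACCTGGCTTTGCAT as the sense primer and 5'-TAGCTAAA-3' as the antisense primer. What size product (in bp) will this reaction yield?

The forward primer matches the template at positions 124–139.
Taking the reverse complement of TAGCTAAA gives TTTAGCTA, found at positions 166–173 on the template; the primer anneals here to the top strand with its 3' end pointing upstream.
Product length = (reverse-primer end) − (forward-primer start) + 1 = 173 − 124 + 1 = 50 bp.

50 bp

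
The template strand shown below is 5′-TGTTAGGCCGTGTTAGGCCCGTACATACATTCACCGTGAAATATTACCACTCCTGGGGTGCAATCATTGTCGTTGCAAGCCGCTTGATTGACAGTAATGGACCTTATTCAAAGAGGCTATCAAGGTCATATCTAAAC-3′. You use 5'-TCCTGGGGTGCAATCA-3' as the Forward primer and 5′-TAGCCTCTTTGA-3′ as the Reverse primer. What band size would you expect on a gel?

Forward primer TCCTGGGGTGCAATCA is found on the top strand at positions 51–66.
The reverse primer's reverse complement is TCAAAGAGGCTA, which matches the template at positions 108–119.
Product length = (reverse-primer end) − (forward-primer start) + 1 = 119 − 51 + 1 = 69 bp.

69 bp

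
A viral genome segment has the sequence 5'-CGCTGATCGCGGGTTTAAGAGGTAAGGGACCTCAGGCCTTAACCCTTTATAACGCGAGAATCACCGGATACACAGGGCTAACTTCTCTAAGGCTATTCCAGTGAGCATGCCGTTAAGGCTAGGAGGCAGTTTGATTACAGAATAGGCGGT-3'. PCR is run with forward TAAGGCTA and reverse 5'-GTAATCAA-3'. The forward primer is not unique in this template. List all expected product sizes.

The forward primer TAAGGCTA matches the top strand at positions 88–95, 114–121.
The reverse primer's reverse complement is TTGATTAC, matching at positions 131–138.
Each forward site pairs with the reverse site to give a product ending at position 138: sizes 51, 25 bp.

51 bp, 25 bp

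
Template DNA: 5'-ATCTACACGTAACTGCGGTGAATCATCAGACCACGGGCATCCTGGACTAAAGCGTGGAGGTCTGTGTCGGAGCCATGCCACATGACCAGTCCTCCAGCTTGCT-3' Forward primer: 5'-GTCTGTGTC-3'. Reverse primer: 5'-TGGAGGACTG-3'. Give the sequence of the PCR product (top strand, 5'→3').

5'-GTCTGTGTCGGAGCCATGCCACATGACCAGTCCTCCA-3'

Forward primer GTCTGTGTC is found on the top strand at positions 60–68.
Taking the reverse complement of TGGAGGACTG gives CAGTCCTCCA, found at positions 87–96 on the template; the primer anneals here to the top strand with its 3' end pointing upstream.
The product is the template from position 60 through 96 (37 bp).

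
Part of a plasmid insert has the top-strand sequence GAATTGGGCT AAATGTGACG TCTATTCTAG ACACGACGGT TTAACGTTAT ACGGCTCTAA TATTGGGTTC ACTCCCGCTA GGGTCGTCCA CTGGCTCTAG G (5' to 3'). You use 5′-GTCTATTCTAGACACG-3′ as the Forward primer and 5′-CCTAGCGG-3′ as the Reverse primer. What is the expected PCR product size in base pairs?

Forward primer GTCTATTCTAGACACG is found on the top strand at positions 20–35.
Taking the reverse complement of CCTAGCGG gives CCGCTAGG, found at positions 75–82 on the template; the primer anneals here to the top strand with its 3' end pointing upstream.
Amplicon spans positions 20–82: 63 bp.

63 bp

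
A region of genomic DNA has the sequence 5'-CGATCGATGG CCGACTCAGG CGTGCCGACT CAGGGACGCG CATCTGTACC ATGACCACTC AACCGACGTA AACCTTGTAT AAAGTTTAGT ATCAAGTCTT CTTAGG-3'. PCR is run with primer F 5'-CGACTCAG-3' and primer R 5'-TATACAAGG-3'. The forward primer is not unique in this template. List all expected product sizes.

70 bp, 56 bp

The forward primer CGACTCAG matches the top strand at positions 12–19, 26–33.
The reverse primer's reverse complement is CCTTGTATA, matching at positions 73–81.
Each forward site pairs with the reverse site to give a product ending at position 81: sizes 70, 56 bp.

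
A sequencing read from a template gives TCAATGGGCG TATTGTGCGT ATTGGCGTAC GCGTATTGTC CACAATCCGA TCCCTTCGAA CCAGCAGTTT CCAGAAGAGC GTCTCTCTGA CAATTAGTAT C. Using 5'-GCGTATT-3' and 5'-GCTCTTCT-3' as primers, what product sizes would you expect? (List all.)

The forward primer GCGTATT matches the top strand at positions 8–14, 17–23, 31–37.
The reverse primer's reverse complement is AGAAGAGC, matching at positions 73–80.
Each forward site pairs with the reverse site to give a product ending at position 80: sizes 73, 64, 50 bp.

73 bp, 64 bp, 50 bp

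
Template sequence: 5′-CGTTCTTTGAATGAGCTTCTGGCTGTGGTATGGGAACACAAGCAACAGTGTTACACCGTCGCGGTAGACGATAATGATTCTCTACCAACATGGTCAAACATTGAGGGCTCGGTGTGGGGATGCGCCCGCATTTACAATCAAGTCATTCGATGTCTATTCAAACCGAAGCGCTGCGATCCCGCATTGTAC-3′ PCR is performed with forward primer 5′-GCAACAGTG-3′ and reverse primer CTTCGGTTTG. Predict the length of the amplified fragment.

The forward primer matches the template at positions 42–50.
Reverse complement of the reverse primer: CAAACCGAAG. This occurs on the top strand at positions 159–168.
Amplicon spans positions 42–168: 127 bp.

127 bp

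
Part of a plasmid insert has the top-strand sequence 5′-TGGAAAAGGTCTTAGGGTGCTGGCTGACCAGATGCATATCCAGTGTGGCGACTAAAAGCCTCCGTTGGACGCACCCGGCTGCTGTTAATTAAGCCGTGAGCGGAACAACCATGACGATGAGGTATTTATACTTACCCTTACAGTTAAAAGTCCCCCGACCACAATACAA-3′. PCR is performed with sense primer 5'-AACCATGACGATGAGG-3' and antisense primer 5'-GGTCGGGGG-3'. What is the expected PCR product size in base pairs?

54 bp

The forward primer matches the template at positions 107–122.
Reverse complement of the reverse primer: CCCCCGACC. This occurs on the top strand at positions 152–160.
Amplicon spans positions 107–160: 54 bp.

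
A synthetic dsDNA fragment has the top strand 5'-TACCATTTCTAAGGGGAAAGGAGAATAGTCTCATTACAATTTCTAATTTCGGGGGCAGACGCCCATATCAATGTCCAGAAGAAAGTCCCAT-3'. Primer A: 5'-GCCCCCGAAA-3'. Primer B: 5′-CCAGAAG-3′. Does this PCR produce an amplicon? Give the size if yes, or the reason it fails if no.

No product — the primers' 3' ends point away from each other.

Primer A (GCCCCCGAAA) has reverse complement TTTCGGGGGC, which matches the top strand at positions 47–56; primer A anneals to the top strand there with its 3' end pointing upstream toward position 47.
Primer B (CCAGAAG) matches the top strand directly at positions 75–81; it anneals to the bottom strand with its 3' end pointing downstream toward position 81.
The 3' ends diverge (primer A extends toward position 1, primer B toward position 91), so the primers never converge on a shared product.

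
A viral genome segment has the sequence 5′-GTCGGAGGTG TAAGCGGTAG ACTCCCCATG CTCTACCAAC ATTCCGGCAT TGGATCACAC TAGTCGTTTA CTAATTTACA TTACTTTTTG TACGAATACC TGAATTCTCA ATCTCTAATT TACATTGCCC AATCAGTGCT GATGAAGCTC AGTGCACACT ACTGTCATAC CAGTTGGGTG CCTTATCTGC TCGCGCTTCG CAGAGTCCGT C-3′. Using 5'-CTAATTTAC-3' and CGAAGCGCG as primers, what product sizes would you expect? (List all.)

The forward primer CTAATTTAC matches the top strand at positions 71–79, 115–123.
The reverse primer's reverse complement is CGCGCTTCG, matching at positions 192–200.
Each forward site pairs with the reverse site to give a product ending at position 200: sizes 130, 86 bp.

130 bp, 86 bp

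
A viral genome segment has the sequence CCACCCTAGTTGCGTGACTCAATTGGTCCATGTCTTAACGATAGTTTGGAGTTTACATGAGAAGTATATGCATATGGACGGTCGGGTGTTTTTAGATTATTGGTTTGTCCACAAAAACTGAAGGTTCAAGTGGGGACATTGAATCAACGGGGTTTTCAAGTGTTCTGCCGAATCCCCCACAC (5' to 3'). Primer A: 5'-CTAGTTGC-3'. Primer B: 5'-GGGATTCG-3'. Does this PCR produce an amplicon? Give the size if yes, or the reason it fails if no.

Primer A (CTAGTTGC) matches the top strand at positions 6–13; it acts as a forward primer.
Primer B's reverse complement is CGAATCCC, matching the top strand at positions 169–176; it acts as a reverse primer.
The 3' ends face each other across positions 6–176, giving a 171 bp product.

Yes — a 171 bp product.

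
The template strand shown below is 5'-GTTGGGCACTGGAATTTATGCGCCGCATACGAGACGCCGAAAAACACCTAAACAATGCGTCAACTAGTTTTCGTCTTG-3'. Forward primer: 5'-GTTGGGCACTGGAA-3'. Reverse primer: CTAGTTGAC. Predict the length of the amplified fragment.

67 bp

Forward primer GTTGGGCACTGGAA is found on the top strand at positions 1–14.
The reverse primer's reverse complement is GTCAACTAG, which matches the template at positions 59–67.
Amplicon spans positions 1–67: 67 bp.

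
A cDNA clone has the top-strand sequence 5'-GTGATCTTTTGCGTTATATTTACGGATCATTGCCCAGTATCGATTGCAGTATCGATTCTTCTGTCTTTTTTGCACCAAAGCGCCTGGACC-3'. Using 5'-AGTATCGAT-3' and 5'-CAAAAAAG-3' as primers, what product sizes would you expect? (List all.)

37 bp, 25 bp

The forward primer AGTATCGAT matches the top strand at positions 36–44, 48–56.
The reverse primer's reverse complement is CTTTTTTG, matching at positions 65–72.
Each forward site pairs with the reverse site to give a product ending at position 72: sizes 37, 25 bp.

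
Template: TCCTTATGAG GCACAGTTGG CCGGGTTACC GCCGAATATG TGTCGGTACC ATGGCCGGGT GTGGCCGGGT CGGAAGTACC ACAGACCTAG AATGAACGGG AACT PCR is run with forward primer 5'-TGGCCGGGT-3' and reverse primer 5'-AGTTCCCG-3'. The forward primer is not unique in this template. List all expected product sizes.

87 bp, 53 bp, 43 bp

The forward primer TGGCCGGGT matches the top strand at positions 18–26, 52–60, 62–70.
The reverse primer's reverse complement is CGGGAACT, matching at positions 97–104.
Each forward site pairs with the reverse site to give a product ending at position 104: sizes 87, 53, 43 bp.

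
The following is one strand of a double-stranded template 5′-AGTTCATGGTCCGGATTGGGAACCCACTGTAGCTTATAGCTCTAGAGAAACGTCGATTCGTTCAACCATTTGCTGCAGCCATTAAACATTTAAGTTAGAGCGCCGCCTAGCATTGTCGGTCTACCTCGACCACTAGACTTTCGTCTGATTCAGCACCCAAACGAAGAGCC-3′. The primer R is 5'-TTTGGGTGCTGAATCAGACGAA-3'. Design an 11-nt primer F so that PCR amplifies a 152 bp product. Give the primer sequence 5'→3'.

5'-TCCGGATTGGG-3'

The reverse primer's reverse complement TTCGTCTGATTCAGCACCCAAA matches the template at positions 140–161, so the product ends at position 161.
A 152 bp product then starts at position 161 − 152 + 1 = 10.
The forward primer is identical to the top strand there: TCCGGATTGGG.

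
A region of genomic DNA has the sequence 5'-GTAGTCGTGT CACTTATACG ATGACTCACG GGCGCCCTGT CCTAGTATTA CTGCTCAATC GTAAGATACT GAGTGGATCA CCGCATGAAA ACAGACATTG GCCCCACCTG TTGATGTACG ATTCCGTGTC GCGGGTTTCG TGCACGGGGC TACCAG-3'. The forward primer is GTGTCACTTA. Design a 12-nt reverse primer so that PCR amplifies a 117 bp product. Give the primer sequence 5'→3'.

The forward primer binds at positions 7–16, so a 117 bp product ends at position 7 + 117 − 1 = 123.
The reverse primer anneals to the top strand over positions 112–123, i.e. to TGATGTACGATT.
Its sequence written 5'→3' is the reverse complement: AATCGTACATCA.

5'-AATCGTACATCA-3'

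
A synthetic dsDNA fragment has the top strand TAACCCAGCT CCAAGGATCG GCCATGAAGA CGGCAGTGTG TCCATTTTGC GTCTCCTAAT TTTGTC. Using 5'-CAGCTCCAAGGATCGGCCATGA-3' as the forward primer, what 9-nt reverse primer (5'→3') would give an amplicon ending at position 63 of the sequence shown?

5'-AAAATTAGG-3'

The forward primer binds at positions 6–27; the product's 3' end on the top strand is position 63.
The reverse primer anneals to the top strand over positions 55–63, i.e. to CCTAATTTT.
Its sequence written 5'→3' is the reverse complement: AAAATTAGG.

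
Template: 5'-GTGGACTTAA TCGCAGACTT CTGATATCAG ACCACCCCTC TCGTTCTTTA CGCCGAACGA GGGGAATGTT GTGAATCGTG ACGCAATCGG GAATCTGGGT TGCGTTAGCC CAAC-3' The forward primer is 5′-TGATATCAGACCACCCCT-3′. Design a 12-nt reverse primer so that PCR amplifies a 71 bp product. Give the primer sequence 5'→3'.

The forward primer binds at positions 22–39, so a 71 bp product ends at position 22 + 71 − 1 = 92.
The reverse primer anneals to the top strand over positions 81–92, i.e. to ACGCAATCGGGA.
Its sequence written 5'→3' is the reverse complement: TCCCGATTGCGT.

5'-TCCCGATTGCGT-3'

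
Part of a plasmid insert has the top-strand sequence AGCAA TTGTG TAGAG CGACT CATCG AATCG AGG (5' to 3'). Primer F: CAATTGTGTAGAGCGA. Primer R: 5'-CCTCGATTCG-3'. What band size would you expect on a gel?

The forward primer matches the template at positions 3–18.
The reverse primer's reverse complement is CGAATCGAGG, which matches the template at positions 24–33.
The product runs from position 3 to position 33, so its length is 33 − 3 + 1 = 31 bp.

31 bp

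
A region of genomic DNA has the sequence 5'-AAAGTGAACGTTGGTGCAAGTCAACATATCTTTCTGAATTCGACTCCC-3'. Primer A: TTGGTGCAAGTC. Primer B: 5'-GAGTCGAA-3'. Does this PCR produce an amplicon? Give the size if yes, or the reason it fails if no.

Primer A (TTGGTGCAAGTC) matches the top strand at positions 11–22; it acts as a forward primer.
Primer B's reverse complement is TTCGACTC, matching the top strand at positions 39–46; it acts as a reverse primer.
The 3' ends face each other across positions 11–46, giving a 36 bp product.

Yes — a 36 bp product.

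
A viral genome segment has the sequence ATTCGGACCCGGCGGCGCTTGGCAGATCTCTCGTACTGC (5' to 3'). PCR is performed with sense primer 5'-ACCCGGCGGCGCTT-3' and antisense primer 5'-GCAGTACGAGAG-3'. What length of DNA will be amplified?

33 bp

Forward primer ACCCGGCGGCGCTT is found on the top strand at positions 7–20.
Reverse complement of the reverse primer: CTCTCGTACTGC. This occurs on the top strand at positions 28–39.
The product runs from position 7 to position 39, so its length is 39 − 7 + 1 = 33 bp.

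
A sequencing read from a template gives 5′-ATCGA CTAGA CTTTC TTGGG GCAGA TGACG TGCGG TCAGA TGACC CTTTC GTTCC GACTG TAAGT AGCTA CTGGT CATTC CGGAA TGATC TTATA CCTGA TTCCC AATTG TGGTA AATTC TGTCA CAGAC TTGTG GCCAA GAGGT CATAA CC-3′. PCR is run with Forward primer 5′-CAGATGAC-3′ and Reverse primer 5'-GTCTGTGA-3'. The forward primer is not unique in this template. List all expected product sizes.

109 bp, 94 bp

The forward primer CAGATGAC matches the top strand at positions 22–29, 37–44.
The reverse primer's reverse complement is TCACAGAC, matching at positions 123–130.
Each forward site pairs with the reverse site to give a product ending at position 130: sizes 109, 94 bp.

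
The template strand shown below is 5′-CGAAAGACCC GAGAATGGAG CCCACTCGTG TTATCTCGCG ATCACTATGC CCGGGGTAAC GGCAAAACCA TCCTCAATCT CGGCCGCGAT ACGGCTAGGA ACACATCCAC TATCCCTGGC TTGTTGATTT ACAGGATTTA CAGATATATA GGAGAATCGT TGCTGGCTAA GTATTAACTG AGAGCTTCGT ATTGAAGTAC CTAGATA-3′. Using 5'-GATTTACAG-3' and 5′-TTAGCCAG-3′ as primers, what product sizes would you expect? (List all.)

45 bp, 36 bp

The forward primer GATTTACAG matches the top strand at positions 126–134, 135–143.
The reverse primer's reverse complement is CTGGCTAA, matching at positions 163–170.
Each forward site pairs with the reverse site to give a product ending at position 170: sizes 45, 36 bp.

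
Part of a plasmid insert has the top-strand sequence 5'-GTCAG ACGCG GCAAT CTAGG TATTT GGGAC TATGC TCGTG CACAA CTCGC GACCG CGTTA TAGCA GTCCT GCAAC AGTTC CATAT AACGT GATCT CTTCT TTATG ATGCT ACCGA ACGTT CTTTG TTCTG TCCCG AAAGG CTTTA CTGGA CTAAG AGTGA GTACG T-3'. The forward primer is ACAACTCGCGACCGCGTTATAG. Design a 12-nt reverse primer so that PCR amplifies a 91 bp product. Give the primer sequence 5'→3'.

The forward primer binds at positions 42–63, so a 91 bp product ends at position 42 + 91 − 1 = 132.
The reverse primer anneals to the top strand over positions 121–132, i.e. to CTTTGTTCTGTC.
Its sequence written 5'→3' is the reverse complement: GACAGAACAAAG.

5'-GACAGAACAAAG-3'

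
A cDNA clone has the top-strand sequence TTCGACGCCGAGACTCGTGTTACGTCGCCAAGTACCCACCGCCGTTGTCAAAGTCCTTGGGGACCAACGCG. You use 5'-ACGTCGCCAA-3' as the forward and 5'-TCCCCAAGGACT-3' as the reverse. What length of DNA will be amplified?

Forward primer ACGTCGCCAA is found on the top strand at positions 22–31.
Taking the reverse complement of TCCCCAAGGACT gives AGTCCTTGGGGA, found at positions 52–63 on the template; the primer anneals here to the top strand with its 3' end pointing upstream.
The product runs from position 22 to position 63, so its length is 63 − 22 + 1 = 42 bp.

42 bp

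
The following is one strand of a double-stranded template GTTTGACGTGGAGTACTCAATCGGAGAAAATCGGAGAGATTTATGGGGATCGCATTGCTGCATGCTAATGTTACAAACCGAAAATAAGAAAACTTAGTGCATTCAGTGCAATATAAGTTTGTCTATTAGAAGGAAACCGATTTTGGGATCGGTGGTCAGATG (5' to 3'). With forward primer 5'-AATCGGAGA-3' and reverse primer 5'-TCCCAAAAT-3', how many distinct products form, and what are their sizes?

The forward primer AATCGGAGA matches the top strand at positions 19–27, 29–37.
The reverse primer's reverse complement is ATTTTGGGA, matching at positions 140–148.
Each forward site pairs with the reverse site to give a product ending at position 148: sizes 130, 120 bp.

Two products: 130 bp, 120 bp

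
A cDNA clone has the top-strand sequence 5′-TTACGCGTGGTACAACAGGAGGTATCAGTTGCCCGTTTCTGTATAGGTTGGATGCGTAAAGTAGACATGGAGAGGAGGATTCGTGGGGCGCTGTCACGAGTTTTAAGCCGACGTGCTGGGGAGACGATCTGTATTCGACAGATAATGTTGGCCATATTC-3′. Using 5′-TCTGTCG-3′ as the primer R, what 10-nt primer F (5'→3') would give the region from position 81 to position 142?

The reverse primer's reverse complement CGACAGA matches the template at positions 136–142; the product starts at position 81.
The forward primer is identical to the top strand over positions 81–90: TCGTGGGGCG.

5'-TCGTGGGGCG-3'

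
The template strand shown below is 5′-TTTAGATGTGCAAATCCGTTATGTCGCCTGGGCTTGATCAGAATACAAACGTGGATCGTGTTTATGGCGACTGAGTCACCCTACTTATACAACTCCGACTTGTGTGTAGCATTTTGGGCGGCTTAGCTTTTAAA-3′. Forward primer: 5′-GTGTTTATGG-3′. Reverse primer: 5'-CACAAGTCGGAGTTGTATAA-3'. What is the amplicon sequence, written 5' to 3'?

Scanning the template, GTGTTTATGG occurs at positions 58–67; this primer anneals to the bottom strand there with its 3' end pointing downstream.
The reverse primer's reverse complement is TTATACAACTCCGACTTGTG, which matches the template at positions 85–104.
The product is the template from position 58 through 104 (47 bp).

5'-GTGTTTATGGCGACTGAGTCACCCTACTTATACAACTCCGACTTGTG-3'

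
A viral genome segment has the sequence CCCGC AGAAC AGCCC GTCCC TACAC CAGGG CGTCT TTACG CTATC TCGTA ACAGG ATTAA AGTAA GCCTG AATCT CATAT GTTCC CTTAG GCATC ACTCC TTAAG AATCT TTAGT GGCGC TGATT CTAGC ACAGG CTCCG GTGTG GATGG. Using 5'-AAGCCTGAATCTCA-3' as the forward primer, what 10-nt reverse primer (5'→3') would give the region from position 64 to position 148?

5'-ATCCACACCG-3'

The product's 3' end on the top strand is position 148.
The reverse primer anneals to the top strand over positions 139–148, i.e. to CGGTGTGGAT.
Its sequence written 5'→3' is the reverse complement: ATCCACACCG.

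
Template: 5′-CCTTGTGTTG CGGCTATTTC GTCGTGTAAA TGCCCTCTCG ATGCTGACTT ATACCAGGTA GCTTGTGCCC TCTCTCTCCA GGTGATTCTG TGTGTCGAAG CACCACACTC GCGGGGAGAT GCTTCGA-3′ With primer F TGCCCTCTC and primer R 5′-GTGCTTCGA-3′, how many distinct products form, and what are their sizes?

The forward primer TGCCCTCTC matches the top strand at positions 31–39, 66–74.
The reverse primer's reverse complement is TCGAAGCAC, matching at positions 95–103.
Each forward site pairs with the reverse site to give a product ending at position 103: sizes 73, 38 bp.

Two products: 73 bp, 38 bp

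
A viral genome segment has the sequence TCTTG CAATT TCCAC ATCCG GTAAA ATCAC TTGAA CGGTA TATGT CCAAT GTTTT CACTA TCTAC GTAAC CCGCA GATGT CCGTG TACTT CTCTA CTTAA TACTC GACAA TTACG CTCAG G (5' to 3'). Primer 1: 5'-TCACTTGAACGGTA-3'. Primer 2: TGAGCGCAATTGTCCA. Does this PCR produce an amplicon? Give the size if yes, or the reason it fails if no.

No product — primer 2 has no binding site in the template.

Primer 2 (TGAGCGCAATTGTCCA) does not match the top strand, and its reverse complement TGGACAATTGCGCTCA does not match either.
With no annealing site for primer 2, no amplification occurs.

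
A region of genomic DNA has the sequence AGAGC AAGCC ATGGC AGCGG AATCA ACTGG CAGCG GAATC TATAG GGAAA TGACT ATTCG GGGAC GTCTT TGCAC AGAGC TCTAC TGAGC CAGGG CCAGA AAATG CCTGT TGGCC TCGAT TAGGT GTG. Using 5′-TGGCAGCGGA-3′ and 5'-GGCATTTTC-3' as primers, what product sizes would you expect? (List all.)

96 bp, 80 bp

The forward primer TGGCAGCGGA matches the top strand at positions 12–21, 28–37.
The reverse primer's reverse complement is GAAAATGCC, matching at positions 99–107.
Each forward site pairs with the reverse site to give a product ending at position 107: sizes 96, 80 bp.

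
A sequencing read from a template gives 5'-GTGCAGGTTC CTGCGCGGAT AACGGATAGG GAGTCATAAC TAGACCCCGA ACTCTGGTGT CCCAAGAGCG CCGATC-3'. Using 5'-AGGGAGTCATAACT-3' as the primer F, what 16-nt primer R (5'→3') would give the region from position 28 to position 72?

The product's 3' end on the top strand is position 72.
The reverse primer anneals to the top strand over positions 57–72, i.e. to GTGTCCCAAGAGCGCC.
Its sequence written 5'→3' is the reverse complement: GGCGCTCTTGGGACAC.

5'-GGCGCTCTTGGGACAC-3'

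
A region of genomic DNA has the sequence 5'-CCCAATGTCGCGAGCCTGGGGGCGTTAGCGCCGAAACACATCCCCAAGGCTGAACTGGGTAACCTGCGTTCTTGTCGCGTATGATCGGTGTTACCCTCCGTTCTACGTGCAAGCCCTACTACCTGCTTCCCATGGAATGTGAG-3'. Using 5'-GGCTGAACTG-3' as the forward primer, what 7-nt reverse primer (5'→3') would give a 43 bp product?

5'-CACCGAT-3'

The forward primer binds at positions 48–57, so a 43 bp product ends at position 48 + 43 − 1 = 90.
The reverse primer anneals to the top strand over positions 84–90, i.e. to ATCGGTG.
Its sequence written 5'→3' is the reverse complement: CACCGAT.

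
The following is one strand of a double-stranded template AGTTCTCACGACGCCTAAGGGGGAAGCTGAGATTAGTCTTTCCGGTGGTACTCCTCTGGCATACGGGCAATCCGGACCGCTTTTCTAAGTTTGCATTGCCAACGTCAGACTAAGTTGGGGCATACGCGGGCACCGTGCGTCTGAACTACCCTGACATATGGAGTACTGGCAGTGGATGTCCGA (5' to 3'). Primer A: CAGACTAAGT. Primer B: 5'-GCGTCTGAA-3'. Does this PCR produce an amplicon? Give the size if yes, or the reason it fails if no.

No product — both primers anneal to the same strand and extend in the same direction.

Primer A (CAGACTAAGT) matches the top strand at positions 106–115 (3' end points downstream).
Primer B (GCGTCTGAA) also matches the top strand directly, at positions 137–145 — its reverse complement TTCAGACGC is not present.
Both primers anneal to the bottom strand with 3' ends pointing the same way, so neither can prime synthesis back toward the other.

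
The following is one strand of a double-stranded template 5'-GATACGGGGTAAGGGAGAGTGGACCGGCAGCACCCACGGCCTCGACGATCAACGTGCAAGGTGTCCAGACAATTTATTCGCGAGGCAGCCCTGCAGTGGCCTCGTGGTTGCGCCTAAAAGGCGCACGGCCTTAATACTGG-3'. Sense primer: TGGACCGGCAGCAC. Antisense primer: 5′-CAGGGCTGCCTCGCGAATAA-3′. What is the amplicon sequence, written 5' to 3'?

The forward primer matches the template at positions 20–33.
Taking the reverse complement of CAGGGCTGCCTCGCGAATAA gives TTATTCGCGAGGCAGCCCTG, found at positions 74–93 on the template; the primer anneals here to the top strand with its 3' end pointing upstream.
The product is the template from position 20 through 93 (74 bp).

5'-TGGACCGGCAGCACCCACGGCCTCGACGATCAACGTGCAAGGTGTCCAGACAATTTATTCGCGAGGCAGCCCTG-3'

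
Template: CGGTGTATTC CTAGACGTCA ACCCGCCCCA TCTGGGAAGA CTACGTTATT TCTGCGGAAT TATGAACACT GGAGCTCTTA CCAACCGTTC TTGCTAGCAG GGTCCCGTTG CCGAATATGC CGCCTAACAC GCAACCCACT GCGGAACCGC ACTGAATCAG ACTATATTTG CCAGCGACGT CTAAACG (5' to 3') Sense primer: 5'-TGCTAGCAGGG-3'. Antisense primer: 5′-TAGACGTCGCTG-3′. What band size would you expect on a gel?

Scanning the template, TGCTAGCAGGG occurs at positions 92–102; this primer anneals to the bottom strand there with its 3' end pointing downstream.
The reverse primer's reverse complement is CAGCGACGTCTA, which matches the template at positions 172–183.
Product length = (reverse-primer end) − (forward-primer start) + 1 = 183 − 92 + 1 = 92 bp.

92 bp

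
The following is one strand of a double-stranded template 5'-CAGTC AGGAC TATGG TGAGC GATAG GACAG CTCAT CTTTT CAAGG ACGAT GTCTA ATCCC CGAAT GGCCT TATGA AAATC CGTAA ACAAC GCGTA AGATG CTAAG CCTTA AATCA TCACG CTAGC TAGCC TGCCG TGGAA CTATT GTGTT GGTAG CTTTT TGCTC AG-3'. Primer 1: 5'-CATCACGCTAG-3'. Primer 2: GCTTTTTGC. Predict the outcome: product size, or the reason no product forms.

No product — both primers anneal to the same strand and extend in the same direction.

Primer 1 (CATCACGCTAG) matches the top strand at positions 114–124 (3' end points downstream).
Primer 2 (GCTTTTTGC) also matches the top strand directly, at positions 155–163 — its reverse complement GCAAAAAGC is not present.
Both primers anneal to the bottom strand with 3' ends pointing the same way, so neither can prime synthesis back toward the other.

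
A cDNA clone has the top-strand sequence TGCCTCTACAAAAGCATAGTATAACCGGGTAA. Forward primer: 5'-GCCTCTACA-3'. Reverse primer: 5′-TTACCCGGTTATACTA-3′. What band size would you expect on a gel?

Scanning the template, GCCTCTACA occurs at positions 2–10; this primer anneals to the bottom strand there with its 3' end pointing downstream.
The reverse primer's reverse complement is TAGTATAACCGGGTAA, which matches the template at positions 17–32.
The product runs from position 2 to position 32, so its length is 32 − 2 + 1 = 31 bp.

31 bp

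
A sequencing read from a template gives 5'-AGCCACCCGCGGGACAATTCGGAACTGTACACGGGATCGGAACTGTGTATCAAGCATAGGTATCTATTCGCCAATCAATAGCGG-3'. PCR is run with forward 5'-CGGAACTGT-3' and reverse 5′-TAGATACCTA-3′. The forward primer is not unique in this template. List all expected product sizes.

47 bp, 29 bp

The forward primer CGGAACTGT matches the top strand at positions 20–28, 38–46.
The reverse primer's reverse complement is TAGGTATCTA, matching at positions 57–66.
Each forward site pairs with the reverse site to give a product ending at position 66: sizes 47, 29 bp.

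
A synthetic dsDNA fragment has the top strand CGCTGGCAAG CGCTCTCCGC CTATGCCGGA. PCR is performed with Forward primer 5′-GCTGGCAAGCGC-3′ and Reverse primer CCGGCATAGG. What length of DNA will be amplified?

28 bp

The forward primer matches the template at positions 2–13.
Reverse complement of the reverse primer: CCTATGCCGG. This occurs on the top strand at positions 20–29.
Amplicon spans positions 2–29: 28 bp.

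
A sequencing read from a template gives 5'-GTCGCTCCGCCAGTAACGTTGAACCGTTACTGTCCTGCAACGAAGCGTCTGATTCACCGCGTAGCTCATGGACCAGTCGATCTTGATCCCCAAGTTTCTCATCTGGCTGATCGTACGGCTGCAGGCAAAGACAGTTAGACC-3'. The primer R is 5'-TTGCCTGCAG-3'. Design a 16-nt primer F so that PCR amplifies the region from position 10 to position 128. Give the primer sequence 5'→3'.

The reverse primer's reverse complement CTGCAGGCAA matches the template at positions 119–128; the product starts at position 10.
The forward primer is identical to the top strand over positions 10–25: CCAGTAACGTTGAACC.

5'-CCAGTAACGTTGAACC-3'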